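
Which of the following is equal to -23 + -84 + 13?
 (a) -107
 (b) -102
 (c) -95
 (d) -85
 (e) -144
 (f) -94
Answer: f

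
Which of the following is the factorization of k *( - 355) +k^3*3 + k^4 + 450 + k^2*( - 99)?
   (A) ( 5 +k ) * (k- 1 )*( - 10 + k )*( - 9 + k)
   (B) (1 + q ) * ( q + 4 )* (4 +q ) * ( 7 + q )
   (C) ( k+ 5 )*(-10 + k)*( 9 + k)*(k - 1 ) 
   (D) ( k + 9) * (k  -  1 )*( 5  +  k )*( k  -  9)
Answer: C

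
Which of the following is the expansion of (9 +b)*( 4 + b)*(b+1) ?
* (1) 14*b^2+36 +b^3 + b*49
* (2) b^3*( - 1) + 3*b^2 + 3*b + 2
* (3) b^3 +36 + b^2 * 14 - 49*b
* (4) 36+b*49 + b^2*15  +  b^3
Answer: 1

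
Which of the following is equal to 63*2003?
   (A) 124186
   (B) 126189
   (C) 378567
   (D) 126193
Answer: B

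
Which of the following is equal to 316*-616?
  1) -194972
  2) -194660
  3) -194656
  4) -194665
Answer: 3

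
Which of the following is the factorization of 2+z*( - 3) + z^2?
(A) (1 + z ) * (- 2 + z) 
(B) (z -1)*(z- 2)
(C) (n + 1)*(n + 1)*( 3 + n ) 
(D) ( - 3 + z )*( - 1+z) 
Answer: B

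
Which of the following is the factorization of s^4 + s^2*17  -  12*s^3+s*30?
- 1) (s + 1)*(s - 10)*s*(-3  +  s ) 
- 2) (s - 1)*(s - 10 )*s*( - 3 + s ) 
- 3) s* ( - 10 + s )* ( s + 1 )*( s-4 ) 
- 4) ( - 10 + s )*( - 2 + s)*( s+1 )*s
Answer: 1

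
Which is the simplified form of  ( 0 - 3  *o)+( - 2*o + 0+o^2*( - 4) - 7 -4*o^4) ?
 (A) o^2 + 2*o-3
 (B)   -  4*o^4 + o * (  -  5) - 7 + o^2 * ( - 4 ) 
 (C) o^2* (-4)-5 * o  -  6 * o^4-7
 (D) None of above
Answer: B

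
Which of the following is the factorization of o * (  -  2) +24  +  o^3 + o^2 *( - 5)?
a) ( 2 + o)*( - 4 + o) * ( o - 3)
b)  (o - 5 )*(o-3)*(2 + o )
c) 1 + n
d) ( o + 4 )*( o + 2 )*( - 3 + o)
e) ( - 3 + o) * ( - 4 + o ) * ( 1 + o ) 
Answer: a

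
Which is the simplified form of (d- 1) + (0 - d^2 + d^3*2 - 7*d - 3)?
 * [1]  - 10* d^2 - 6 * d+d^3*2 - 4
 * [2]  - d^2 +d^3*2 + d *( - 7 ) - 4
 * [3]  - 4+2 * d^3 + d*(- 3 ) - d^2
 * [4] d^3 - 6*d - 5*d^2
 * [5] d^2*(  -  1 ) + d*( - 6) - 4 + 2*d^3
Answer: 5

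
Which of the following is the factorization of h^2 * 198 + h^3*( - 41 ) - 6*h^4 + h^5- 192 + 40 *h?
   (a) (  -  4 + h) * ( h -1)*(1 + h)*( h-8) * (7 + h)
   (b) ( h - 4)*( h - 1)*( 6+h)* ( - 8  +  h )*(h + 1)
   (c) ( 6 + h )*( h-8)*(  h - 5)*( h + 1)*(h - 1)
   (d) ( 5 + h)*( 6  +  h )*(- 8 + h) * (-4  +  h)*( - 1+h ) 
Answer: b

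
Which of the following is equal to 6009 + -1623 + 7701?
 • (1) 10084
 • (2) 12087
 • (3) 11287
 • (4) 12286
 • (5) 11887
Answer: 2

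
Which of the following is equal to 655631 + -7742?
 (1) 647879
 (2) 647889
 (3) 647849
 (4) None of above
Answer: 2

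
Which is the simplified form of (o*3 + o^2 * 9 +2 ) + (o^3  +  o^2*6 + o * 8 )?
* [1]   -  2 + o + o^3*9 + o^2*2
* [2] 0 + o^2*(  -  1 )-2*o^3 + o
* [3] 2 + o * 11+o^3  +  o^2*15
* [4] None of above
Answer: 3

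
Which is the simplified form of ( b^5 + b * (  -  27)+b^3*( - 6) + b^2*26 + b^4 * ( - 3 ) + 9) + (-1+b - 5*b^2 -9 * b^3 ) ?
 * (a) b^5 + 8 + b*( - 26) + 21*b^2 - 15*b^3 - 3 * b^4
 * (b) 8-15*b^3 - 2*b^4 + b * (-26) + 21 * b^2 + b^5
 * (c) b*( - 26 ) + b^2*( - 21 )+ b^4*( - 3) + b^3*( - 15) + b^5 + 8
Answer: a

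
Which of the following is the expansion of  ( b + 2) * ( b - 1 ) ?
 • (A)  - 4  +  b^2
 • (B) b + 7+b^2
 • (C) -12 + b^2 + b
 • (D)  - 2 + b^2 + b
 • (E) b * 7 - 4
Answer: D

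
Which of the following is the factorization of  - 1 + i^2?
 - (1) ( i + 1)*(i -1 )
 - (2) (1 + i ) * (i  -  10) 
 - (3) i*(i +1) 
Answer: 1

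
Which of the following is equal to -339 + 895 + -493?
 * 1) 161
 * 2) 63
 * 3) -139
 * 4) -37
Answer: 2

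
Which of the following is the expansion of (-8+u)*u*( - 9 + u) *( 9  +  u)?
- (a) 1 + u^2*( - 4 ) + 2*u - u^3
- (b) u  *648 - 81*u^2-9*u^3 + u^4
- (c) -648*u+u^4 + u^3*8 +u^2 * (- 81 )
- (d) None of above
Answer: d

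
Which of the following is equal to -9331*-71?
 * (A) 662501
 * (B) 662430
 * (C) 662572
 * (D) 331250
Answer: A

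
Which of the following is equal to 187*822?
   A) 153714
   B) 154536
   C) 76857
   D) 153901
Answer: A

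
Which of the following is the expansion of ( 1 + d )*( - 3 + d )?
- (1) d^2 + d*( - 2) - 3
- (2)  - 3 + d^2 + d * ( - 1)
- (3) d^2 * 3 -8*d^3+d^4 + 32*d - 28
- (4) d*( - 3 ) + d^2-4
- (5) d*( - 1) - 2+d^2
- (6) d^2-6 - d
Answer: 1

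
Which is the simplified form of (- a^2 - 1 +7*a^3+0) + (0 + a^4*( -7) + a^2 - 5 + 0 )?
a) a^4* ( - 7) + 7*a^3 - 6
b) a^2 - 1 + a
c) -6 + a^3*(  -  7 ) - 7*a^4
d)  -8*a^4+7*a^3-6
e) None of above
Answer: a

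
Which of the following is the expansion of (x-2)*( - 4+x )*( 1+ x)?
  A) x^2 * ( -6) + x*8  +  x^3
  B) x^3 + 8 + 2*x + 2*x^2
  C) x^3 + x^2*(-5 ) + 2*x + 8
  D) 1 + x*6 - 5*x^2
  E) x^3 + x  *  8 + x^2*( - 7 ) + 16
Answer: C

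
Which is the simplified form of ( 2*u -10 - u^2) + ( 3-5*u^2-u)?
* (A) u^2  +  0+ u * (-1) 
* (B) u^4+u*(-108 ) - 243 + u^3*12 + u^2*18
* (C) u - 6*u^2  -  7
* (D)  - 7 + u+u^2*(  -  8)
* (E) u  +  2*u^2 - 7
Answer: C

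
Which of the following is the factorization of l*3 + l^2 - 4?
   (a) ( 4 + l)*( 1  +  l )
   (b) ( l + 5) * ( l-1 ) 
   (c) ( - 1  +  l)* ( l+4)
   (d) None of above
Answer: c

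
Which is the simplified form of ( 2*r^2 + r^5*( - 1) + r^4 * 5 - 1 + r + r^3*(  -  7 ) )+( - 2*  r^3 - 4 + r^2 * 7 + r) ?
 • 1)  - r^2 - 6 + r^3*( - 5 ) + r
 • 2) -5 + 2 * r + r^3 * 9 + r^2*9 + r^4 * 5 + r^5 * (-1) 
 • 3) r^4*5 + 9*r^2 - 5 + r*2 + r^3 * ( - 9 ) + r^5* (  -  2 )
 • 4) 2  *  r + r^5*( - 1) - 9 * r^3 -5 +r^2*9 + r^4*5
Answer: 4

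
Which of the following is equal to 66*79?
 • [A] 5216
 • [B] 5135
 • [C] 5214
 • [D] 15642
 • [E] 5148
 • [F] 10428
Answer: C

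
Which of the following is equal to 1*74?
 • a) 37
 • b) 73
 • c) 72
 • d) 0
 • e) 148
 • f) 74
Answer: f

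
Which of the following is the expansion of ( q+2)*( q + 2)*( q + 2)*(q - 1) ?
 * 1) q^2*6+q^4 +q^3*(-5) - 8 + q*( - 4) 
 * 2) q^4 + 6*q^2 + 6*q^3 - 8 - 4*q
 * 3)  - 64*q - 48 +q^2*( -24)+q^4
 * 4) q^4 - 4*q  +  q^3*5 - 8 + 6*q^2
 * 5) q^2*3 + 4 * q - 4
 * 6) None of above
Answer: 4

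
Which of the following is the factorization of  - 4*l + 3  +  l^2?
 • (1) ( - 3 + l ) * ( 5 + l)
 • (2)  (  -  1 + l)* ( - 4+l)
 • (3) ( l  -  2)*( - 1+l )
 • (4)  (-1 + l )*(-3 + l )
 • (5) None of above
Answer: 4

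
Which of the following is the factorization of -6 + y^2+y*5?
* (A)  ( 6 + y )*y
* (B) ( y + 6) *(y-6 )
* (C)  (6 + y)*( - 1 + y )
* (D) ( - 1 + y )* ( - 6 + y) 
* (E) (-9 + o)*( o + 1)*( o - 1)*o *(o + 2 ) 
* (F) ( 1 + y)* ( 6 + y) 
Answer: C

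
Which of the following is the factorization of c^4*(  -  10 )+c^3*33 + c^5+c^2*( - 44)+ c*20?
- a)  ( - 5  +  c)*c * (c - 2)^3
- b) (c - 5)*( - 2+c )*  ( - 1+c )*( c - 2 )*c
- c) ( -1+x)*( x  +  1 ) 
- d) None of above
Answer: b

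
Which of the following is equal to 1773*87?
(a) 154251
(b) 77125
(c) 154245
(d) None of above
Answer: a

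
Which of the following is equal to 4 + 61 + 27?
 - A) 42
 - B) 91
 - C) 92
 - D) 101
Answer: C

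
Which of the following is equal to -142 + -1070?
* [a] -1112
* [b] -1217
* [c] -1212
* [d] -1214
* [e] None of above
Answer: c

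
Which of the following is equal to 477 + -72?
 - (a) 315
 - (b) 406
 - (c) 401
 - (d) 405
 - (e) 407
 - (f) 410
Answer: d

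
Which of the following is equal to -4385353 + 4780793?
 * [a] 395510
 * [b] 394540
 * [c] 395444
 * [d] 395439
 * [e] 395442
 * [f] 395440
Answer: f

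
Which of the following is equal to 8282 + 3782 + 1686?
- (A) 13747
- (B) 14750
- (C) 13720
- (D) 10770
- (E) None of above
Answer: E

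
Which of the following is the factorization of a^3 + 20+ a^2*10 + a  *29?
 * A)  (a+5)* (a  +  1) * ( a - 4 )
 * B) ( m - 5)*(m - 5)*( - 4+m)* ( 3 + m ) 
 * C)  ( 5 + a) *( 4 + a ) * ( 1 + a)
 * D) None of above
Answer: C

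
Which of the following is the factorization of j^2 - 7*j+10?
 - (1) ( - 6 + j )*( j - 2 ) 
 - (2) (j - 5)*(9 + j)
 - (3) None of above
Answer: 3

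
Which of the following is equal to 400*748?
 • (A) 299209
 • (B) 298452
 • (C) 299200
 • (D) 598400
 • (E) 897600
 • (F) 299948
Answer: C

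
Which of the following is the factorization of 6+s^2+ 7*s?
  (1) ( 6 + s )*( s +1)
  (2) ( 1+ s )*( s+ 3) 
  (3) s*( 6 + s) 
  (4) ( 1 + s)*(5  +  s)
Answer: 1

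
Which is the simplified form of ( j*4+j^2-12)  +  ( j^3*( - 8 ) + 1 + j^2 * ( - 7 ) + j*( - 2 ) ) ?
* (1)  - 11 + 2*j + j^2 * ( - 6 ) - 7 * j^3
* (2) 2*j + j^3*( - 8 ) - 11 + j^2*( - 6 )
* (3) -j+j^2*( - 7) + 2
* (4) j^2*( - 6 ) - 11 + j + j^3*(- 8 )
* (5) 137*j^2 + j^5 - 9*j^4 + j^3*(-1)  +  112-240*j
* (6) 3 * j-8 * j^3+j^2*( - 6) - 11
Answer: 2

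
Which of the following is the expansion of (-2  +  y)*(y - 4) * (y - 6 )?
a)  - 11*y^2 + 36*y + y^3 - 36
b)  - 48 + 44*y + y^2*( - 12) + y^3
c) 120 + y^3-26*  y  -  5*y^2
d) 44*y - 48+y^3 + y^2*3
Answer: b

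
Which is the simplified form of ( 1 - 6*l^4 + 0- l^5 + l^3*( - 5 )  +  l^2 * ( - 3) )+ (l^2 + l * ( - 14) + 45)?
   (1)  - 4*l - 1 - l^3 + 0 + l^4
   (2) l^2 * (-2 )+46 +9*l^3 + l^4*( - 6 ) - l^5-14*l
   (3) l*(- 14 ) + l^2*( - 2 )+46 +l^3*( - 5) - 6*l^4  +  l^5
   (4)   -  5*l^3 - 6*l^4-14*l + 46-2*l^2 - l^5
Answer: 4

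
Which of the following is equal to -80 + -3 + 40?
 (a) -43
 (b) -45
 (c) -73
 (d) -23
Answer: a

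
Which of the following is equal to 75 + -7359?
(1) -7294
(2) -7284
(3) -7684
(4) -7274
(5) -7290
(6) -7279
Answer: 2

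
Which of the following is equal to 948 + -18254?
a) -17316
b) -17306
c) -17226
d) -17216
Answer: b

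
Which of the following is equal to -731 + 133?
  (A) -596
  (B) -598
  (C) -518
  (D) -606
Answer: B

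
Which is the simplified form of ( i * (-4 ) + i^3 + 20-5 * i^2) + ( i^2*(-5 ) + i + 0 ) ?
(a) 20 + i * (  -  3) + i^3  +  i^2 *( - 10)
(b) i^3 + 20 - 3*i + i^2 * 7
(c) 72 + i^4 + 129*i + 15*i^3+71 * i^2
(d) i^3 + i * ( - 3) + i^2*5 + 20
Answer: a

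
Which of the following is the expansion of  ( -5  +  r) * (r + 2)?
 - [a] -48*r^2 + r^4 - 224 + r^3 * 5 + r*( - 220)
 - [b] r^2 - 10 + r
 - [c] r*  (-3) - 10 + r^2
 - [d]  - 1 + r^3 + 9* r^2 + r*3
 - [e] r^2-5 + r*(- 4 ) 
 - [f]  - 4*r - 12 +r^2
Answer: c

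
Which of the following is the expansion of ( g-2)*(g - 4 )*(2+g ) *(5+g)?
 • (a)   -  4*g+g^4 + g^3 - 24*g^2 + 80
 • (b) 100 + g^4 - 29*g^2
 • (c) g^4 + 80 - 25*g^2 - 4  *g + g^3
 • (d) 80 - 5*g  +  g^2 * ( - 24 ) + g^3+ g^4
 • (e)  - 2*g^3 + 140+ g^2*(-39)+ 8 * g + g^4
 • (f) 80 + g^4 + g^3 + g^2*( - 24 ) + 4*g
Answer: a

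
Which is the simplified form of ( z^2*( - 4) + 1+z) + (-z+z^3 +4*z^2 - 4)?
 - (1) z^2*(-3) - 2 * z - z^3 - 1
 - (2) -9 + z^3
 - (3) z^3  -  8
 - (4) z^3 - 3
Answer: 4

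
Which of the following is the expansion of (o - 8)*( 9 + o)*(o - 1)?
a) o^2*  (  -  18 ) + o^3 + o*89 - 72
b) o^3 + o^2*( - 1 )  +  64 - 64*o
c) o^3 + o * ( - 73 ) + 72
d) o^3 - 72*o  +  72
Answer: c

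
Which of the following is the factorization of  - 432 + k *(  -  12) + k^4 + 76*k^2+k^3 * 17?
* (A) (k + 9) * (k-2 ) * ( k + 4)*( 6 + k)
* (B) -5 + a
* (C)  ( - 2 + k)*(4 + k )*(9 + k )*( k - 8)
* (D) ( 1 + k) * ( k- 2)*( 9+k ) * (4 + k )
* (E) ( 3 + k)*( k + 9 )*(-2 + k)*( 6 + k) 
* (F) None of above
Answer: A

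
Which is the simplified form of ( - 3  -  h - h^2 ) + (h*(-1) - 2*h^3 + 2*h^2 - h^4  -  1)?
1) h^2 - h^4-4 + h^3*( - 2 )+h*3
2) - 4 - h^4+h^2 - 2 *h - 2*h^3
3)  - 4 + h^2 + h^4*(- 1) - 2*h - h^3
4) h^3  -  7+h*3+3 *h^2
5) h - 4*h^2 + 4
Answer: 2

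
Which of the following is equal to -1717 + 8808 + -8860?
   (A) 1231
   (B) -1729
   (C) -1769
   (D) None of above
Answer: C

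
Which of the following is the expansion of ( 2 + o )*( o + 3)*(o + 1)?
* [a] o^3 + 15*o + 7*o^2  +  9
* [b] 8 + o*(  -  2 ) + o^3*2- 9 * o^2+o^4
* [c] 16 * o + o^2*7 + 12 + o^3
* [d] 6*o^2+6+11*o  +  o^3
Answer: d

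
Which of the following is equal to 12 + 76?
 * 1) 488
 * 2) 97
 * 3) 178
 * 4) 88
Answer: 4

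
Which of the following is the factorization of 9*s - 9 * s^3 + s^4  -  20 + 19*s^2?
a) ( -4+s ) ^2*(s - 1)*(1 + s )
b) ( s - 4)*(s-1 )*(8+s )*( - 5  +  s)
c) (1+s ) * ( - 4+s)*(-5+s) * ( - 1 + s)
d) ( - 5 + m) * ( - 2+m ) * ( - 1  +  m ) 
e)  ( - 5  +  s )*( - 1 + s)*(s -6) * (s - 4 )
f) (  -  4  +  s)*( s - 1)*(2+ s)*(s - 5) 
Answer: c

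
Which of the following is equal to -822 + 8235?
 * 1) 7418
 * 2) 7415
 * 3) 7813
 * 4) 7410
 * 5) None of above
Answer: 5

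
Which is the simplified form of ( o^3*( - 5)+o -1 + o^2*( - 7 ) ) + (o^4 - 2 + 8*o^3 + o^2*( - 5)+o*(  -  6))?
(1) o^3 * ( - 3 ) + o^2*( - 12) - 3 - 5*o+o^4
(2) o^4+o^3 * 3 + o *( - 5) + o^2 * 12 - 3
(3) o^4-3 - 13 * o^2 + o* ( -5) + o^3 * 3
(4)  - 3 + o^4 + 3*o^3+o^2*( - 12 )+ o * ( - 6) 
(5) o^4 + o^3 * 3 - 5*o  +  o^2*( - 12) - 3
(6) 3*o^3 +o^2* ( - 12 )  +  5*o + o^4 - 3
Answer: 5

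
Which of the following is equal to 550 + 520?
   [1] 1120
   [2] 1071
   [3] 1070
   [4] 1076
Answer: 3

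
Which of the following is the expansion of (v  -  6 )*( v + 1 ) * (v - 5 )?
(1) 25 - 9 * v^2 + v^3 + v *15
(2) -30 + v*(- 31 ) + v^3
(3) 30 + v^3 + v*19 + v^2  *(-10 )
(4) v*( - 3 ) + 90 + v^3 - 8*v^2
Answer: 3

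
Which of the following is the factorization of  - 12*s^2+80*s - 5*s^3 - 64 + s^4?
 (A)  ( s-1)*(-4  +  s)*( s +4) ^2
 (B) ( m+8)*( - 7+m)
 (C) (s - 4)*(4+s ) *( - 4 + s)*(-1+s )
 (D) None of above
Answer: C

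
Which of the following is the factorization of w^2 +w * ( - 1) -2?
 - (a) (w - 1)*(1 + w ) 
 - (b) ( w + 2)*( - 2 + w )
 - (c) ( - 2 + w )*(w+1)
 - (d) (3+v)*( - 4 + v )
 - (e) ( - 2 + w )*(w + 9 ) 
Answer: c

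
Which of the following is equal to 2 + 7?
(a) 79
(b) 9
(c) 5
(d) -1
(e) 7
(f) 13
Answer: b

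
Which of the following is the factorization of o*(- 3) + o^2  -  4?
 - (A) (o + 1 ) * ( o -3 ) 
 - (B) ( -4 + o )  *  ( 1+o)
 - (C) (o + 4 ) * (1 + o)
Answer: B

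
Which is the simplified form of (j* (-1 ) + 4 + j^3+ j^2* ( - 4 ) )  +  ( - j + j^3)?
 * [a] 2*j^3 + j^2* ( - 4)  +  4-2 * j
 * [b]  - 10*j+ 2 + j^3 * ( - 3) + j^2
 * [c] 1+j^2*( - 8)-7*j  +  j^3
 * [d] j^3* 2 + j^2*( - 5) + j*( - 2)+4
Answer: a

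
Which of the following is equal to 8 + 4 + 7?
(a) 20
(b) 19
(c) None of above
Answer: b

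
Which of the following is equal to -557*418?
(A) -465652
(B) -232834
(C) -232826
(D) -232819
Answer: C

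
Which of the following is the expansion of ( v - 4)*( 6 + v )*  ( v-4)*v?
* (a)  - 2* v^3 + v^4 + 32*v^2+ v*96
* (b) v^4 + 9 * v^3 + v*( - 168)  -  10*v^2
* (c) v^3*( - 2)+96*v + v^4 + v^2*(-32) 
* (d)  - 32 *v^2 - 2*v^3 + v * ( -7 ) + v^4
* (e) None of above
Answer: c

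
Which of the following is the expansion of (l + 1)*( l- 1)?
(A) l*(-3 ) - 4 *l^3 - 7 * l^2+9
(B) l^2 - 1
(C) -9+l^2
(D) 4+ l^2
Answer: B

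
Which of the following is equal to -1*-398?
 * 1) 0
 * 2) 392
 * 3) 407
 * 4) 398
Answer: 4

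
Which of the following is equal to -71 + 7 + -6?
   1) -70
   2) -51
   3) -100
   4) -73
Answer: 1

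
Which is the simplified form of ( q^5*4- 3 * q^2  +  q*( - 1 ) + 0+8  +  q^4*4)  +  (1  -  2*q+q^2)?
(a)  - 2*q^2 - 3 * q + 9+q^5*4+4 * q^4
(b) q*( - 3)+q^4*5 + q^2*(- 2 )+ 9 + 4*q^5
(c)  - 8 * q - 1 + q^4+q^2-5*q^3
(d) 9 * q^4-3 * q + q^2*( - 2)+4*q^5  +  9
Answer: a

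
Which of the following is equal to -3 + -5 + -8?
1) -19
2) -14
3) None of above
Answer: 3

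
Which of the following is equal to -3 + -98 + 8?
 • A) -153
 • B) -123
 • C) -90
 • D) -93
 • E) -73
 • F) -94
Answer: D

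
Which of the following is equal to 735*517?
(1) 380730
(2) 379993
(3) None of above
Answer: 3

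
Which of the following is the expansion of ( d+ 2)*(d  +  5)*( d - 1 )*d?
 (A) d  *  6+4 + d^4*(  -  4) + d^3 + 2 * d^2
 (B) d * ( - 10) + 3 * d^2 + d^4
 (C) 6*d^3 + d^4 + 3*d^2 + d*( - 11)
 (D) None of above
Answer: D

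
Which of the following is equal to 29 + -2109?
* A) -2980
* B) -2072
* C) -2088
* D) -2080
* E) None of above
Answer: D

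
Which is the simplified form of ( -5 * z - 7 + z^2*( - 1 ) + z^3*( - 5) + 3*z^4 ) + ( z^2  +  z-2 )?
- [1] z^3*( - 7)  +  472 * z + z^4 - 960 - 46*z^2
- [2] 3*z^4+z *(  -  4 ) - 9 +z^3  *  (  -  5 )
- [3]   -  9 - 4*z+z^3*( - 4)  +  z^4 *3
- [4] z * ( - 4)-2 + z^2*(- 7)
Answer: 2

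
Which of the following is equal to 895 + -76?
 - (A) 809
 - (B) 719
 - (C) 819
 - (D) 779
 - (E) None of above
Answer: C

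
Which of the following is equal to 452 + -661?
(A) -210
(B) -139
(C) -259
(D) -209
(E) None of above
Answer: D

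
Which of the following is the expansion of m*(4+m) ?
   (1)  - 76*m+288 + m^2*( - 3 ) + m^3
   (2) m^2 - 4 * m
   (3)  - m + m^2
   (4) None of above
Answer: 4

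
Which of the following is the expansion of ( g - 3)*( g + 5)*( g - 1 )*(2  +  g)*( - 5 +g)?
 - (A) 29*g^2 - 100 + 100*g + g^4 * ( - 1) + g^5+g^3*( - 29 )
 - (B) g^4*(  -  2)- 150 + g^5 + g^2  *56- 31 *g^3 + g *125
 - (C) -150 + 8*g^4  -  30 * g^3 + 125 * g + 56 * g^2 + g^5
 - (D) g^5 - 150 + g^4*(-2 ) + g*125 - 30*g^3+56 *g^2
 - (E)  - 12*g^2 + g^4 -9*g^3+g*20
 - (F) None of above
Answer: D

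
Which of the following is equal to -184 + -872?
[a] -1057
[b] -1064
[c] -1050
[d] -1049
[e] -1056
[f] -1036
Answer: e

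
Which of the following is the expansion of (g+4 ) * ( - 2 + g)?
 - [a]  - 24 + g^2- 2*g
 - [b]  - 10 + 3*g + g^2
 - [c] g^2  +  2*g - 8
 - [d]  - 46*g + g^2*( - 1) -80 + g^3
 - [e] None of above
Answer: c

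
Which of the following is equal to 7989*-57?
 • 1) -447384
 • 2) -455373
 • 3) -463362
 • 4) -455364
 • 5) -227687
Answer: 2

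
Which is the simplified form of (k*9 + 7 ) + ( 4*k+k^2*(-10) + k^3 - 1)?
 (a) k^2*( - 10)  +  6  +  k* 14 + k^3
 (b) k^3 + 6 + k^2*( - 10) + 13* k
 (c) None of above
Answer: b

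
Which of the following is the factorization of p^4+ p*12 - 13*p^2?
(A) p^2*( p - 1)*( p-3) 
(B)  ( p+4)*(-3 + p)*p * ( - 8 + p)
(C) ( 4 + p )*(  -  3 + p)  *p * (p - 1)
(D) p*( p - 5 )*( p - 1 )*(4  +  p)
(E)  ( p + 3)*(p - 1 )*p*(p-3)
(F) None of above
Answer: C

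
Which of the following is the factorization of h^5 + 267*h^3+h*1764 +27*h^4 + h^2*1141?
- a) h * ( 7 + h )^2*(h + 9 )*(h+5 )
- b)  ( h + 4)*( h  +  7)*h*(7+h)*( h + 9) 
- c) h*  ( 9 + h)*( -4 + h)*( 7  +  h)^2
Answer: b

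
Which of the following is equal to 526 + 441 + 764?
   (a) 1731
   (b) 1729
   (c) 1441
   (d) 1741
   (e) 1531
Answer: a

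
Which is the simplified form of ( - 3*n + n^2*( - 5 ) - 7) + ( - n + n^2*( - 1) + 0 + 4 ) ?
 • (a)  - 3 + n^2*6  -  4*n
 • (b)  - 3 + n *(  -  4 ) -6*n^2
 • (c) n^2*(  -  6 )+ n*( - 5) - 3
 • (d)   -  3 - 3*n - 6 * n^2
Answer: b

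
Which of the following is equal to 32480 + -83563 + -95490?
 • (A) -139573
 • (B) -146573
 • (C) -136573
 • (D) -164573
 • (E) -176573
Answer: B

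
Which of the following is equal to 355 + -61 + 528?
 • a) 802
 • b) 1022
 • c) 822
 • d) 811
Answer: c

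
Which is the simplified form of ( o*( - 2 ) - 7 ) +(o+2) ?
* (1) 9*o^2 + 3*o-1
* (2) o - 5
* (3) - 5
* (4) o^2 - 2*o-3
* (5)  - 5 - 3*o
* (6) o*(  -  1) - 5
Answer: 6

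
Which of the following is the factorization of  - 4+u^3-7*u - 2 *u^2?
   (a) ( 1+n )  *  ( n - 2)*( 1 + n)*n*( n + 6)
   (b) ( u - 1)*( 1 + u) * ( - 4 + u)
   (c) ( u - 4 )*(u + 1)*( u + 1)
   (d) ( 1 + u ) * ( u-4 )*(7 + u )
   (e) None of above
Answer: c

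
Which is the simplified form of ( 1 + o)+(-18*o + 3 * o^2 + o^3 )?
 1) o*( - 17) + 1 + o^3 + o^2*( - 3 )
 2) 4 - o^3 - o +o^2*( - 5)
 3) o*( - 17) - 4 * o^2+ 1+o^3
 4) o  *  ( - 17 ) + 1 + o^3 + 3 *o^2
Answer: 4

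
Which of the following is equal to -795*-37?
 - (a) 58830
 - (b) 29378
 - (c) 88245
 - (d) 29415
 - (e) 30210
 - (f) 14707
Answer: d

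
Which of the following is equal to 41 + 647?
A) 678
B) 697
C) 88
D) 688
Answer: D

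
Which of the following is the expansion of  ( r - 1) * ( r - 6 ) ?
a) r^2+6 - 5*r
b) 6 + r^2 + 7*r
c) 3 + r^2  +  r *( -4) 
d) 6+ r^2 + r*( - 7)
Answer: d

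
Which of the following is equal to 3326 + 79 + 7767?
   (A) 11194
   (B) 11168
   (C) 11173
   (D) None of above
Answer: D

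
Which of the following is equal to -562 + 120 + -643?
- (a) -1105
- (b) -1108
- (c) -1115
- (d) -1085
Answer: d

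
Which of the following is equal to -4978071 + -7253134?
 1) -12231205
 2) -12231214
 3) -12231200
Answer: 1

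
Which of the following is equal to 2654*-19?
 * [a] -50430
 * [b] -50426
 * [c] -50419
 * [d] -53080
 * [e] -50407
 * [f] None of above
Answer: b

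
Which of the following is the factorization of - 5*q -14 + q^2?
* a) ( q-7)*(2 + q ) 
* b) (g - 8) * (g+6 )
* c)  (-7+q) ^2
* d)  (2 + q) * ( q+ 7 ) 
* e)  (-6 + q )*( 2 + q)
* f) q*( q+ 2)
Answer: a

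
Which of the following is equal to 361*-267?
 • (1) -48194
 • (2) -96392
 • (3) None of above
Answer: 3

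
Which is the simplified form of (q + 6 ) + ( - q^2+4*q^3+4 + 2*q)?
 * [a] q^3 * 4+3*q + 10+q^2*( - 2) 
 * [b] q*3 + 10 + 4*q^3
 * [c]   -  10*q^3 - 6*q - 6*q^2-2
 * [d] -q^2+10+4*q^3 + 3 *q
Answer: d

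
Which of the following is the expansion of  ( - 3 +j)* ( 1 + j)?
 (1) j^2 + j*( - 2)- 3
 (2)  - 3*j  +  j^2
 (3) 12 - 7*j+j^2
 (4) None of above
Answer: 1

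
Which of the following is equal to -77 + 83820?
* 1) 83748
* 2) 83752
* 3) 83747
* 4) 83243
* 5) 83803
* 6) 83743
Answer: 6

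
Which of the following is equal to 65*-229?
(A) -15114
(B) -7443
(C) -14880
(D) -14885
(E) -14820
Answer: D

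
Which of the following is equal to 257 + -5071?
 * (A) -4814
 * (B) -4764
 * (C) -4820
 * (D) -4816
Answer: A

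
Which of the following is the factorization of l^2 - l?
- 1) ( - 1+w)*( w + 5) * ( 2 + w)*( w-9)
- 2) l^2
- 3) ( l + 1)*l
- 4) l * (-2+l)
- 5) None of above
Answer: 5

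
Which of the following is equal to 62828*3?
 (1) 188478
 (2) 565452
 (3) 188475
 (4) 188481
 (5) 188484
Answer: 5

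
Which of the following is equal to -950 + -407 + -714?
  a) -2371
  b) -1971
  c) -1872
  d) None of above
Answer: d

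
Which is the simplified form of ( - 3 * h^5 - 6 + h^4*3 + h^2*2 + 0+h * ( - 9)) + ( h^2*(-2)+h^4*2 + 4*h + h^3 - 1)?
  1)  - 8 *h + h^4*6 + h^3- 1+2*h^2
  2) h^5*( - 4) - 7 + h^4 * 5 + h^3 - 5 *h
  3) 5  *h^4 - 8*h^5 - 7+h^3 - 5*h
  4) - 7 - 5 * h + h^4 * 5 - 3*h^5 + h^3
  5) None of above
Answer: 4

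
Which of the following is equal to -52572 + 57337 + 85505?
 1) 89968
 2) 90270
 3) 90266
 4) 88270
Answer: 2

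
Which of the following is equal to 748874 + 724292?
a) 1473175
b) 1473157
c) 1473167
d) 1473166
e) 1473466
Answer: d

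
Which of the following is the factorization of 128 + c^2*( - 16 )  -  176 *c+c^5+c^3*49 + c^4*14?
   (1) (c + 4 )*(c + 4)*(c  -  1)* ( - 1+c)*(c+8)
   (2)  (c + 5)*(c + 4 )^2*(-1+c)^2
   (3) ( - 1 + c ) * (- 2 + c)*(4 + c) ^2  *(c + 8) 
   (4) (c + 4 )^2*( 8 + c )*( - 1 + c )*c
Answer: 1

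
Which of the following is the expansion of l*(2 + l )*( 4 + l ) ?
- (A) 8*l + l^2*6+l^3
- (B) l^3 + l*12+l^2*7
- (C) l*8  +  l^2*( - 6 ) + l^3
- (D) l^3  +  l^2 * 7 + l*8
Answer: A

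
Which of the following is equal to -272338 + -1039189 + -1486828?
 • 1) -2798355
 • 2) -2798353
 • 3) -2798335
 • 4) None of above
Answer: 1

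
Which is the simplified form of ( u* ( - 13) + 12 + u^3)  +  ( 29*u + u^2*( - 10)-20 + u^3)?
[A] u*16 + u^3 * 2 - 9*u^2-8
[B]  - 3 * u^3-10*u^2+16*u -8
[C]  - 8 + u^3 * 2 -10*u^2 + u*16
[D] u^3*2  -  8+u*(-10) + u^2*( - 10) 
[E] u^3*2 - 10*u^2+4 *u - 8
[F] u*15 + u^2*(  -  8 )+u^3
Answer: C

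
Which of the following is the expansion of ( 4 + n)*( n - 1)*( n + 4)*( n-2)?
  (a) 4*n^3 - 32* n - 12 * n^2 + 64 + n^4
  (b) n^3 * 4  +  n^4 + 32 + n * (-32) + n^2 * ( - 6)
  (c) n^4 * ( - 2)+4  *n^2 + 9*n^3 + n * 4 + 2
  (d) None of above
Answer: d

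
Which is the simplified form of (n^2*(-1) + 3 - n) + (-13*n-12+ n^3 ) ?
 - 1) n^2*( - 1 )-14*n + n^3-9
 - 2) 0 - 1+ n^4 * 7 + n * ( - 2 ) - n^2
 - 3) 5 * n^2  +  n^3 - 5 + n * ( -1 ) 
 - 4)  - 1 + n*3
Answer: 1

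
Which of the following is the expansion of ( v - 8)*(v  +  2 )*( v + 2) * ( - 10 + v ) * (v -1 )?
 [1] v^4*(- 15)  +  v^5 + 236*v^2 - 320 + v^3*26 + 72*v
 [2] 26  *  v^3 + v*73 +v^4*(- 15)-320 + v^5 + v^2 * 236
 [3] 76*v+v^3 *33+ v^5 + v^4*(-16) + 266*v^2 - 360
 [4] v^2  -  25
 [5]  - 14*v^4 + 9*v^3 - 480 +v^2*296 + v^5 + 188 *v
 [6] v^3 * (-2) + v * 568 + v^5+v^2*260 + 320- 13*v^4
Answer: 1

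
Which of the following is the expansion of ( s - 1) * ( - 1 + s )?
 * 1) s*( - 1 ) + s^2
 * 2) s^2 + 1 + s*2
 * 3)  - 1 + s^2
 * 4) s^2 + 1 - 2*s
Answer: 4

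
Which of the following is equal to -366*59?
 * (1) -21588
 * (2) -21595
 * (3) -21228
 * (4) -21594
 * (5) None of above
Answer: 4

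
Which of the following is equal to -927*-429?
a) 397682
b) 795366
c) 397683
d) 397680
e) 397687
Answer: c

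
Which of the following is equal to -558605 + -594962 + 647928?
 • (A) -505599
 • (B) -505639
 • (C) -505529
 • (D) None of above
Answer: B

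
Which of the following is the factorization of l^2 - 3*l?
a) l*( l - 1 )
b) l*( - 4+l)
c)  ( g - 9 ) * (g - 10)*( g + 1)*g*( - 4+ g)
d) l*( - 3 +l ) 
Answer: d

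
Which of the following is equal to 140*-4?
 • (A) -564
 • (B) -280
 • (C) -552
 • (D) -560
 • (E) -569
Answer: D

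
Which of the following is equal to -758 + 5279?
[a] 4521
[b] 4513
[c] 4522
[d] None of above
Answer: a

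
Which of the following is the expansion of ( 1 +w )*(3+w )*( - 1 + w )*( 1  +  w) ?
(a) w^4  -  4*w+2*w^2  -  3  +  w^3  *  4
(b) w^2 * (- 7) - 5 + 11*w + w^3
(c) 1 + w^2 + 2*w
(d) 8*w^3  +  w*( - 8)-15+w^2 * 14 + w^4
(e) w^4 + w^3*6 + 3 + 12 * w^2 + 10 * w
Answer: a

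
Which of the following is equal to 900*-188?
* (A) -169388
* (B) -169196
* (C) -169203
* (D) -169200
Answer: D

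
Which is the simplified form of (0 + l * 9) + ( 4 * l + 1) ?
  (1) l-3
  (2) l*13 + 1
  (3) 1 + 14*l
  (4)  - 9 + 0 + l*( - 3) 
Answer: 2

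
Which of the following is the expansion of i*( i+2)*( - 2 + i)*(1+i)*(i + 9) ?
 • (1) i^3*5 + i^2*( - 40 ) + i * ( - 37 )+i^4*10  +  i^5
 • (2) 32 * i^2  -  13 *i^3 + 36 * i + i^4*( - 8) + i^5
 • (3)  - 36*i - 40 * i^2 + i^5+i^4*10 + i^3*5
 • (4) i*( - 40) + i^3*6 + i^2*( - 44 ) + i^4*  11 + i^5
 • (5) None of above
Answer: 3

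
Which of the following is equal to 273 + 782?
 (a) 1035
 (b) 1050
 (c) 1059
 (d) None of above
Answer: d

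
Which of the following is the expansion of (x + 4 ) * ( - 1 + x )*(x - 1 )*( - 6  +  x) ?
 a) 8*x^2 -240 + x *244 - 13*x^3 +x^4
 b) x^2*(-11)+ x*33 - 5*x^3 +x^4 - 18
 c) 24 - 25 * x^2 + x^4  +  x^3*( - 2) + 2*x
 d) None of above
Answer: d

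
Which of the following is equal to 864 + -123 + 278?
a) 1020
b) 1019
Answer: b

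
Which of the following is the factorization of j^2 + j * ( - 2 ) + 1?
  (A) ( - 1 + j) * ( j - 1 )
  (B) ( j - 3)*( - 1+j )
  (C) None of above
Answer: A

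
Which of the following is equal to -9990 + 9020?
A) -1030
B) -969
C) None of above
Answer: C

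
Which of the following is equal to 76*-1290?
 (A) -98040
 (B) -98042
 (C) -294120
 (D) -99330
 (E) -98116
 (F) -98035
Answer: A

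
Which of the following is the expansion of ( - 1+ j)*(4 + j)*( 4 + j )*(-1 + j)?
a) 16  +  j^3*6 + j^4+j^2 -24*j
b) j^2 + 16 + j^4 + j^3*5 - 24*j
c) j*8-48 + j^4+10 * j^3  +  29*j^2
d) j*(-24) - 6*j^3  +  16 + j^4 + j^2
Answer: a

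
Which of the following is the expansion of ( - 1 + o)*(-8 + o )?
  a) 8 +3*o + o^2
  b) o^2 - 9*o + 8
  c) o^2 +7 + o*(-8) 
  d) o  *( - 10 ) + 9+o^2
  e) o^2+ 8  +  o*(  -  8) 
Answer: b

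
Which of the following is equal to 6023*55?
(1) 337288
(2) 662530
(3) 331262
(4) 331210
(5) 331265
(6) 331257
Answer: 5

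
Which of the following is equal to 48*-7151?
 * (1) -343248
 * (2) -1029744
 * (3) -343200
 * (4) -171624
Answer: 1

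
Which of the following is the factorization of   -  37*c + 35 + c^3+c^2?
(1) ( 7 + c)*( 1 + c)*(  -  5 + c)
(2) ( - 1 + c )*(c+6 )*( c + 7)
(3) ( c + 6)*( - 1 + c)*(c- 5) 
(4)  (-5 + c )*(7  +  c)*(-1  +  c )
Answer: 4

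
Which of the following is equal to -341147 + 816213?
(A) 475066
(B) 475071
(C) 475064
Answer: A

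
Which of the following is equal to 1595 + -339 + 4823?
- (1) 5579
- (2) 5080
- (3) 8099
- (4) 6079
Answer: 4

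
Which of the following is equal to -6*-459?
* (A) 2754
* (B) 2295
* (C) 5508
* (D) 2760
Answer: A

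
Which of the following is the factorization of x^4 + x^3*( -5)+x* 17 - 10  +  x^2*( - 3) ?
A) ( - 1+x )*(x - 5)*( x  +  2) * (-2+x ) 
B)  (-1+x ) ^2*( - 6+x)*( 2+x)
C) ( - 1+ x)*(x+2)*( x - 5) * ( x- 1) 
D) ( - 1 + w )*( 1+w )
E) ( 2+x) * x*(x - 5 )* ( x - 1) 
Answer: C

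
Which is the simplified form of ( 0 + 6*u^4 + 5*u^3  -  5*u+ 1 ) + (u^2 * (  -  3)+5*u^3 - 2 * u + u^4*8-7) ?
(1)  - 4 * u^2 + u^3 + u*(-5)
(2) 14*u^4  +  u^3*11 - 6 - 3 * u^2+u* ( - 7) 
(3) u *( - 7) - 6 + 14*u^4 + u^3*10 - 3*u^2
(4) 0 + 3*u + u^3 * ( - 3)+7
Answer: 3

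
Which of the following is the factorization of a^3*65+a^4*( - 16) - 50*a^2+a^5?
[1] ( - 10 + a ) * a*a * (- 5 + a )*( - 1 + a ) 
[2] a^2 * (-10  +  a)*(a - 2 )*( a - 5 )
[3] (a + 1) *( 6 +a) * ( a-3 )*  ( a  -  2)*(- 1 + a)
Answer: 1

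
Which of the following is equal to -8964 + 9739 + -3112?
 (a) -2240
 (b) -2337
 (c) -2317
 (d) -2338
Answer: b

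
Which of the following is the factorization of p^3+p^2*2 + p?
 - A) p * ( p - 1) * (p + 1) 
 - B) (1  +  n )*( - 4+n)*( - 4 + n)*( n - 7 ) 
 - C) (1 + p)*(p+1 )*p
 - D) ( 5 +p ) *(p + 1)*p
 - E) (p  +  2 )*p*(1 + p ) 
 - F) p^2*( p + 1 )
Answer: C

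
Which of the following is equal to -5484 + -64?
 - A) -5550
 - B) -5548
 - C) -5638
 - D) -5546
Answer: B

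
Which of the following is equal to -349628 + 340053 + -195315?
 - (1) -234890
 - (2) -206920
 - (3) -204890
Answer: 3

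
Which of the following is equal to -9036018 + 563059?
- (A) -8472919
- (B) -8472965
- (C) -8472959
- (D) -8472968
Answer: C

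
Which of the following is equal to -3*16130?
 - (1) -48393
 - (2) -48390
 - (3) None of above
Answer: 2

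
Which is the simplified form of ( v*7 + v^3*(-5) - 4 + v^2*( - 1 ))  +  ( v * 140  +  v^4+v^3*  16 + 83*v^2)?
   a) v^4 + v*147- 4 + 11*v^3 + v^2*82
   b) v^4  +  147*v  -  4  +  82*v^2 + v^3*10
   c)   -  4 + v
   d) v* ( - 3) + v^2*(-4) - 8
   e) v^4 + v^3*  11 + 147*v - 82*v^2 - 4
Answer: a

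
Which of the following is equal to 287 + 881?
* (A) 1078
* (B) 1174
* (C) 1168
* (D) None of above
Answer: C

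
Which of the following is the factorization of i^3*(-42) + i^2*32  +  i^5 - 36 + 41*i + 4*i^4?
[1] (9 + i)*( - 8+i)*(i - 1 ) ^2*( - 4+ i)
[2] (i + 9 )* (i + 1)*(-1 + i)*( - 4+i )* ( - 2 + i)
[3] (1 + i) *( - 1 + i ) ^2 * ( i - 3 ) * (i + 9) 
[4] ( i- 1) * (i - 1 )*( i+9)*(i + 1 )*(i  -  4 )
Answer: 4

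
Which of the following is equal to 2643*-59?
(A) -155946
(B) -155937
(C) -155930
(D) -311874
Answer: B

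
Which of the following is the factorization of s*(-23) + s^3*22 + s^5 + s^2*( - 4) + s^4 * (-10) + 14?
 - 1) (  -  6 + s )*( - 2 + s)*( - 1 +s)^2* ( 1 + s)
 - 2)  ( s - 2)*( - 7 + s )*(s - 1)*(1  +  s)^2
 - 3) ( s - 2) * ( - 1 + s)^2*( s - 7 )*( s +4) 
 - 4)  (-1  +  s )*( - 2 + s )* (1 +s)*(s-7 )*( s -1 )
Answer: 4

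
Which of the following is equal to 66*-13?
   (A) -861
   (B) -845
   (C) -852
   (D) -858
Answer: D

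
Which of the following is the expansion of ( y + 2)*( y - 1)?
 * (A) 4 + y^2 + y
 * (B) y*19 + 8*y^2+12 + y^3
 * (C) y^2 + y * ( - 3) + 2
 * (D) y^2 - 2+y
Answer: D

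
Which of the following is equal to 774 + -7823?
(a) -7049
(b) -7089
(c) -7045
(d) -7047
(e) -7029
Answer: a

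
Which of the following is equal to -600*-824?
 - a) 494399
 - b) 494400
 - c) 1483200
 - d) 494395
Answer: b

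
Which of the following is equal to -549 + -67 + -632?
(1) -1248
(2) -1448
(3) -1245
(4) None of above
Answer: 1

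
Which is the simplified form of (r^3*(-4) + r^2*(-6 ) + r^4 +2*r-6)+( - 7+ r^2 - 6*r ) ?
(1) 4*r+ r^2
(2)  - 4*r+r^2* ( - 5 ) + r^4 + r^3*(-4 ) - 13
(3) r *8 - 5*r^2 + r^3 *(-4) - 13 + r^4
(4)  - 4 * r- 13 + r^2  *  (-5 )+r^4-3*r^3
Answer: 2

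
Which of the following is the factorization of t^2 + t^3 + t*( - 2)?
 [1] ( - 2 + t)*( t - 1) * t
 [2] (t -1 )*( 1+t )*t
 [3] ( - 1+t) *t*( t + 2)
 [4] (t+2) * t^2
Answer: 3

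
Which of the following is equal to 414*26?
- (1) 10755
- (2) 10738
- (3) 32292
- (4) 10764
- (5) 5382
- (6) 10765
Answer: 4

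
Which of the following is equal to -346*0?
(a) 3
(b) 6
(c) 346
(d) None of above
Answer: d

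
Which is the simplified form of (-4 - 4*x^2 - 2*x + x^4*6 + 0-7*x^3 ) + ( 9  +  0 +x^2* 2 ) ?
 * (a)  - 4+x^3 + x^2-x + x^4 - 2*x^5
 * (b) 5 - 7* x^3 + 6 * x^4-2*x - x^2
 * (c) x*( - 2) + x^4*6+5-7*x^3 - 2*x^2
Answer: c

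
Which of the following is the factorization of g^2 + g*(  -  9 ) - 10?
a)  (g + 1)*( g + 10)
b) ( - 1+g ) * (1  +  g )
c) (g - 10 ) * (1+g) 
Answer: c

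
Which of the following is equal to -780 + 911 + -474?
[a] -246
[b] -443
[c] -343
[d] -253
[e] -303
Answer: c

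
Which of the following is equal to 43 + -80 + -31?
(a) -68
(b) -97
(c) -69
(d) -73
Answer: a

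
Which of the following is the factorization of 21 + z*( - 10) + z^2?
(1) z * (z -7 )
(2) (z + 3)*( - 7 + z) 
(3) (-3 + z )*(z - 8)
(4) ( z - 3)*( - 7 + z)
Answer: 4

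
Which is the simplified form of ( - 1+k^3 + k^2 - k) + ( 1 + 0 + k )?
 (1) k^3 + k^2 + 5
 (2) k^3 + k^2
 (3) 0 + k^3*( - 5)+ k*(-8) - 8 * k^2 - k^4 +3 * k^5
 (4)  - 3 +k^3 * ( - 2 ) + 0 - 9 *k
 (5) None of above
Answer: 2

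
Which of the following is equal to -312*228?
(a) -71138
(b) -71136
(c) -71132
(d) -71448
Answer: b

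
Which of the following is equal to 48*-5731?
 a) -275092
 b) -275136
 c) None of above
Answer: c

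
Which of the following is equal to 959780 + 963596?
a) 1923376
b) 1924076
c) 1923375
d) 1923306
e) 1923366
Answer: a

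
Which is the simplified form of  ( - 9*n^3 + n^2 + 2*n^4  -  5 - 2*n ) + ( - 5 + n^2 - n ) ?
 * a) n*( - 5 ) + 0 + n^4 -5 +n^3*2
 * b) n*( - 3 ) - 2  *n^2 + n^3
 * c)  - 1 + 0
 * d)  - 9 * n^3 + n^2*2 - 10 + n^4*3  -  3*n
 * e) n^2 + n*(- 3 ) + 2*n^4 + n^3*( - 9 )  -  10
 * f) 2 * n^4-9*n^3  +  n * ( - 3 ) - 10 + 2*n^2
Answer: f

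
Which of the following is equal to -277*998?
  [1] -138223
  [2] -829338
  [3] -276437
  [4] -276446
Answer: 4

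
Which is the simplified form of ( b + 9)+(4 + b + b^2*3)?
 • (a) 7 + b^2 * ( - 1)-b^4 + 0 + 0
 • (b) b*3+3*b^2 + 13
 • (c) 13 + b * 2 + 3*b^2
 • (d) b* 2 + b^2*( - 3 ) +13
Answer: c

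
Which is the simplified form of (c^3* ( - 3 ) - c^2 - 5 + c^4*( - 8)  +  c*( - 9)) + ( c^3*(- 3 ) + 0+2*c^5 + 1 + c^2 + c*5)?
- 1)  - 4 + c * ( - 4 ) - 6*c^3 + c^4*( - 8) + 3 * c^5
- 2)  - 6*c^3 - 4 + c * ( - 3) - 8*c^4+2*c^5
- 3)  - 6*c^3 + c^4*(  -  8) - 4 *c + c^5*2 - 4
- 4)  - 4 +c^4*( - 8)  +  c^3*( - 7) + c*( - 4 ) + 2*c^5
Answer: 3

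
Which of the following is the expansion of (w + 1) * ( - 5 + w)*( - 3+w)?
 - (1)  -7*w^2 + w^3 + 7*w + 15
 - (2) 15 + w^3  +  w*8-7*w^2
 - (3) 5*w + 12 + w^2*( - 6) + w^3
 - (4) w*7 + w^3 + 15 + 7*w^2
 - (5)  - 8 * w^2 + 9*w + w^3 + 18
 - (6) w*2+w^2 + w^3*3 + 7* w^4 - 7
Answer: 1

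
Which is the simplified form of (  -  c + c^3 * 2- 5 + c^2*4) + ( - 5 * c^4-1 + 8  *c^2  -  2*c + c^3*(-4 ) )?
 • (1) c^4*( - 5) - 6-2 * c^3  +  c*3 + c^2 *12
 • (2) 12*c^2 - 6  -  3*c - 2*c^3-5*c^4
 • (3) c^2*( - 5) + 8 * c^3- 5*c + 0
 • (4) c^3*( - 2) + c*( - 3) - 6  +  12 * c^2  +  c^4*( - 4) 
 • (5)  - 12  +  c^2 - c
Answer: 2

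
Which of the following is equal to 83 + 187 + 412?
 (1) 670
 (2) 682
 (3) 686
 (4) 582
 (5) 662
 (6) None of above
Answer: 2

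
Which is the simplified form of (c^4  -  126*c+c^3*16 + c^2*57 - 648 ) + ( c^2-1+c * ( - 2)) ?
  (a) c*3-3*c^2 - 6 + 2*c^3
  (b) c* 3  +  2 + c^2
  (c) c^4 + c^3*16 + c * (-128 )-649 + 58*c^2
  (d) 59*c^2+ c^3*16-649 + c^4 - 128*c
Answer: c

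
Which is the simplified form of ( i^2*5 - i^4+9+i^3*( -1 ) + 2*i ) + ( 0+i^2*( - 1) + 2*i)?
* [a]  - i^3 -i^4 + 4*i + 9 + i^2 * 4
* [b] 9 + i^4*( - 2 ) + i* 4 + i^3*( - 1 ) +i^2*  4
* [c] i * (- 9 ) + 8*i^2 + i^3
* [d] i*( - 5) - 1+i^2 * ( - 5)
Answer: a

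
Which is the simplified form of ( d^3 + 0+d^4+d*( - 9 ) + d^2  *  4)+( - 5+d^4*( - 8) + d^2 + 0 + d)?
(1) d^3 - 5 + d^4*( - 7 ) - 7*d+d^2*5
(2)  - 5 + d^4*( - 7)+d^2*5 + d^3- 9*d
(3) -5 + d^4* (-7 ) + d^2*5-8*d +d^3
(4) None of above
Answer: 3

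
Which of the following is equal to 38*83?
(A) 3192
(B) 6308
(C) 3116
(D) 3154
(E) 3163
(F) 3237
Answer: D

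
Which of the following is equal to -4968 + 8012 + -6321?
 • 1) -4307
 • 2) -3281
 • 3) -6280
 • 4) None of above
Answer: 4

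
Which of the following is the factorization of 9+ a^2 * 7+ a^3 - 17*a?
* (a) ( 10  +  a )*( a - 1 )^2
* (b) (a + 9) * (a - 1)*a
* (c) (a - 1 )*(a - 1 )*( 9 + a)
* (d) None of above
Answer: c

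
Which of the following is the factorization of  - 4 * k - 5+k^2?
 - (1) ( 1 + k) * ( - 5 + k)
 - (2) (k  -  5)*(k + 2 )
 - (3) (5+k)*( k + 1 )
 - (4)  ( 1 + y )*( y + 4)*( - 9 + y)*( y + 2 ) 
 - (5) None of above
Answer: 1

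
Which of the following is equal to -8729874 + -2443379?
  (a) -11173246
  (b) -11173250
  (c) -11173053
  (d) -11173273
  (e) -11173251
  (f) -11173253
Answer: f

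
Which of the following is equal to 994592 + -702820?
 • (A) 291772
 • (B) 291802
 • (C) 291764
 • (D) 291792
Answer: A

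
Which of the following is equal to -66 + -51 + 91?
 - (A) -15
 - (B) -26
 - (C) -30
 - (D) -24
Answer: B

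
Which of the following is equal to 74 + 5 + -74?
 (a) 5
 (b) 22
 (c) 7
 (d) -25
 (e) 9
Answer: a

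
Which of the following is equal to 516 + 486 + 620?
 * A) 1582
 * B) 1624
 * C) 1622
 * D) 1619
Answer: C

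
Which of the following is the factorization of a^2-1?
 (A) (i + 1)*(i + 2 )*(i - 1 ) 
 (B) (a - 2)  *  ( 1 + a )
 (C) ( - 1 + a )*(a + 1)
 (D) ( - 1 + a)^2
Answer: C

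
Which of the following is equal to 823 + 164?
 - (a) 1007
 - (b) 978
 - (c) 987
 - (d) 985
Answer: c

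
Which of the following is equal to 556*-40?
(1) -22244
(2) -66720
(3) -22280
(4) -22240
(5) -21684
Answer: 4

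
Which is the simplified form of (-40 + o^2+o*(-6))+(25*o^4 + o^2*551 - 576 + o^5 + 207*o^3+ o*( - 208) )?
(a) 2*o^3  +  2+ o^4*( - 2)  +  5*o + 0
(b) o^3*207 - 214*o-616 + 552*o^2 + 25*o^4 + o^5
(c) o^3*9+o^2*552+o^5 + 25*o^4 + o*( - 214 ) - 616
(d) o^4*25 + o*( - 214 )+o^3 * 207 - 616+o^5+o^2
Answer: b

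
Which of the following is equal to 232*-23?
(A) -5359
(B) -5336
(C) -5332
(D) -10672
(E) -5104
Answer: B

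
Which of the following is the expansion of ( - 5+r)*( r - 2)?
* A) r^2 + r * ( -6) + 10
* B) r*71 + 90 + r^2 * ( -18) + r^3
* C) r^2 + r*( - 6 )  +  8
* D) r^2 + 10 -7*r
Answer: D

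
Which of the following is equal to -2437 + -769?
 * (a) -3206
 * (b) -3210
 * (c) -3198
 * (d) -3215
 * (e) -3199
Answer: a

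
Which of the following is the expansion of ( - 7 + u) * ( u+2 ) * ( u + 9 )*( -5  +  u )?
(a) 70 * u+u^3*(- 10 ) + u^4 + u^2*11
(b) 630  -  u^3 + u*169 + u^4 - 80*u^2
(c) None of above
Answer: c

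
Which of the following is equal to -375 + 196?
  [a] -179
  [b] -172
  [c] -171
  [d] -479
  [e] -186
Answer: a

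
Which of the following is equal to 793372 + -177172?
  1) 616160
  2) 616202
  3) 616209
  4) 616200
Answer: 4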